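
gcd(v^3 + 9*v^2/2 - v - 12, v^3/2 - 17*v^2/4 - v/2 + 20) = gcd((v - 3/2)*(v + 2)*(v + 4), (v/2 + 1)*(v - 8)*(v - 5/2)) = v + 2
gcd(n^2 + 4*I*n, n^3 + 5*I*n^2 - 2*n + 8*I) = n + 4*I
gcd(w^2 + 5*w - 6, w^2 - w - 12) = 1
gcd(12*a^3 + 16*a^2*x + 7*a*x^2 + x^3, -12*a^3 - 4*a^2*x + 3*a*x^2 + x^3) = 6*a^2 + 5*a*x + x^2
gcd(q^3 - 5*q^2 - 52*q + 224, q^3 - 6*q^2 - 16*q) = q - 8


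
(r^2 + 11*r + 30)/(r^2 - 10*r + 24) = (r^2 + 11*r + 30)/(r^2 - 10*r + 24)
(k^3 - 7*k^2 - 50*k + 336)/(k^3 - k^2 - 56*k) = (k - 6)/k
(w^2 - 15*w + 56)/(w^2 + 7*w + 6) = (w^2 - 15*w + 56)/(w^2 + 7*w + 6)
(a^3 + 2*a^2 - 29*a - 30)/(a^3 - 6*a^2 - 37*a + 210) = (a + 1)/(a - 7)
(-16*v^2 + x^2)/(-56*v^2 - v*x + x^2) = (16*v^2 - x^2)/(56*v^2 + v*x - x^2)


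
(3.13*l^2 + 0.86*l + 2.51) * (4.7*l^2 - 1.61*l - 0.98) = 14.711*l^4 - 0.9973*l^3 + 7.345*l^2 - 4.8839*l - 2.4598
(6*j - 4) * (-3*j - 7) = -18*j^2 - 30*j + 28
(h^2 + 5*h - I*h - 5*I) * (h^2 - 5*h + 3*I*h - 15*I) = h^4 + 2*I*h^3 - 22*h^2 - 50*I*h - 75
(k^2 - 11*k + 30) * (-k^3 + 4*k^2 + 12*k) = -k^5 + 15*k^4 - 62*k^3 - 12*k^2 + 360*k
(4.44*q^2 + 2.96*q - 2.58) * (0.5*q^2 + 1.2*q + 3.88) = 2.22*q^4 + 6.808*q^3 + 19.4892*q^2 + 8.3888*q - 10.0104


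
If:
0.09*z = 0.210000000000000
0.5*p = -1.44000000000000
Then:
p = -2.88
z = 2.33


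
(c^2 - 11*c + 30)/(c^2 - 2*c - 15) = (c - 6)/(c + 3)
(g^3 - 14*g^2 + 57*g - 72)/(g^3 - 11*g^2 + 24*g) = (g - 3)/g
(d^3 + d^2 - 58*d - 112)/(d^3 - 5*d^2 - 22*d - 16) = (d + 7)/(d + 1)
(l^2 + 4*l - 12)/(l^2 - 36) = (l - 2)/(l - 6)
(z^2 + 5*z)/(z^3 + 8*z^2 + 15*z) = 1/(z + 3)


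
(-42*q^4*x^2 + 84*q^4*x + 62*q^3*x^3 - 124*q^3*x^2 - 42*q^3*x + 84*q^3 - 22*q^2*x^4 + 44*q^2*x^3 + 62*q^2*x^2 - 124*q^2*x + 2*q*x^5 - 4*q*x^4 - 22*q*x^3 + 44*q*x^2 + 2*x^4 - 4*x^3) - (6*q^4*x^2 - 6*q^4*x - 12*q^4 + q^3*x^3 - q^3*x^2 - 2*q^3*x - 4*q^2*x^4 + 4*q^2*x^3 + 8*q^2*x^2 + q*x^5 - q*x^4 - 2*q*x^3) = -48*q^4*x^2 + 90*q^4*x + 12*q^4 + 61*q^3*x^3 - 123*q^3*x^2 - 40*q^3*x + 84*q^3 - 18*q^2*x^4 + 40*q^2*x^3 + 54*q^2*x^2 - 124*q^2*x + q*x^5 - 3*q*x^4 - 20*q*x^3 + 44*q*x^2 + 2*x^4 - 4*x^3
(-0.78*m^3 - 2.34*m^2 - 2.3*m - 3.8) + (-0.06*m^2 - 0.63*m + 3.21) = -0.78*m^3 - 2.4*m^2 - 2.93*m - 0.59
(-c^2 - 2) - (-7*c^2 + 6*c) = 6*c^2 - 6*c - 2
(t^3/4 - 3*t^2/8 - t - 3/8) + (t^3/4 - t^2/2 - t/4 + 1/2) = t^3/2 - 7*t^2/8 - 5*t/4 + 1/8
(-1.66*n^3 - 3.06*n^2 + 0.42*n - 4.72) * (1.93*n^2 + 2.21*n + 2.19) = -3.2038*n^5 - 9.5744*n^4 - 9.5874*n^3 - 14.8828*n^2 - 9.5114*n - 10.3368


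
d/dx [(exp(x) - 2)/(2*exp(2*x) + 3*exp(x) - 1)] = (-(exp(x) - 2)*(4*exp(x) + 3) + 2*exp(2*x) + 3*exp(x) - 1)*exp(x)/(2*exp(2*x) + 3*exp(x) - 1)^2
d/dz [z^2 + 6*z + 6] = 2*z + 6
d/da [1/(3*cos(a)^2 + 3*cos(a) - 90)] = (2*cos(a) + 1)*sin(a)/(3*(cos(a)^2 + cos(a) - 30)^2)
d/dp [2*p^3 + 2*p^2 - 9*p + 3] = 6*p^2 + 4*p - 9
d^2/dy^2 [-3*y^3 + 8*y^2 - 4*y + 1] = 16 - 18*y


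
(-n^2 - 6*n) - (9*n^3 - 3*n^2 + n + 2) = -9*n^3 + 2*n^2 - 7*n - 2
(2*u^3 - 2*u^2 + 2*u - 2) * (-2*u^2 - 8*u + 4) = -4*u^5 - 12*u^4 + 20*u^3 - 20*u^2 + 24*u - 8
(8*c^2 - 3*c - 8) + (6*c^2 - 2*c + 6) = 14*c^2 - 5*c - 2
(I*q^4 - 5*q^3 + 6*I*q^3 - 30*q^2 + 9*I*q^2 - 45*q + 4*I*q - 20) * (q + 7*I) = I*q^5 - 12*q^4 + 6*I*q^4 - 72*q^3 - 26*I*q^3 - 108*q^2 - 206*I*q^2 - 48*q - 315*I*q - 140*I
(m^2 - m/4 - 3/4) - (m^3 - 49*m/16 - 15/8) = -m^3 + m^2 + 45*m/16 + 9/8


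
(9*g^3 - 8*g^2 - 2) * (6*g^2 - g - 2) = 54*g^5 - 57*g^4 - 10*g^3 + 4*g^2 + 2*g + 4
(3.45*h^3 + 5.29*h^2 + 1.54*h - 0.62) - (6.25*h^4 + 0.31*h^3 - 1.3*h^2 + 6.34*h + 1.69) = -6.25*h^4 + 3.14*h^3 + 6.59*h^2 - 4.8*h - 2.31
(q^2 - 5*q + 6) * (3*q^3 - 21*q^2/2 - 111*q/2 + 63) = 3*q^5 - 51*q^4/2 + 15*q^3 + 555*q^2/2 - 648*q + 378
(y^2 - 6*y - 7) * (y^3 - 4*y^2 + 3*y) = y^5 - 10*y^4 + 20*y^3 + 10*y^2 - 21*y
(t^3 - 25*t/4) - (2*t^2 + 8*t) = t^3 - 2*t^2 - 57*t/4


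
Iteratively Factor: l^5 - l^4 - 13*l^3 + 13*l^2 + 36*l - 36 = (l - 1)*(l^4 - 13*l^2 + 36) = (l - 1)*(l + 2)*(l^3 - 2*l^2 - 9*l + 18) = (l - 3)*(l - 1)*(l + 2)*(l^2 + l - 6) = (l - 3)*(l - 1)*(l + 2)*(l + 3)*(l - 2)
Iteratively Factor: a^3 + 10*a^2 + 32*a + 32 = (a + 2)*(a^2 + 8*a + 16) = (a + 2)*(a + 4)*(a + 4)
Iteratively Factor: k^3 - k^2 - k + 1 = (k + 1)*(k^2 - 2*k + 1) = (k - 1)*(k + 1)*(k - 1)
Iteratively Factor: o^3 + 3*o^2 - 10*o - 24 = (o + 2)*(o^2 + o - 12) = (o + 2)*(o + 4)*(o - 3)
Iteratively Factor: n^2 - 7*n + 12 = (n - 4)*(n - 3)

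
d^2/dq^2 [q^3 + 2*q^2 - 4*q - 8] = 6*q + 4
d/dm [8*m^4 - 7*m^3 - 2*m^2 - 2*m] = 32*m^3 - 21*m^2 - 4*m - 2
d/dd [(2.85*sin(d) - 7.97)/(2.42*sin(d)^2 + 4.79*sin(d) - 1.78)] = (-6.897*sin(d)^2 + 38.5748*sin(d) + 33.1033)*cos(d)/(5.8564*sin(d)^4 + 23.1836*sin(d)^3 + 14.3289*sin(d)^2 - 17.0524*sin(d) + 3.1684)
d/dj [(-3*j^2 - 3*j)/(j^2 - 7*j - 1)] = 3*(8*j^2 + 2*j + 1)/(j^4 - 14*j^3 + 47*j^2 + 14*j + 1)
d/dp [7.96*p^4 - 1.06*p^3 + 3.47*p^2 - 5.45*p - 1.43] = 31.84*p^3 - 3.18*p^2 + 6.94*p - 5.45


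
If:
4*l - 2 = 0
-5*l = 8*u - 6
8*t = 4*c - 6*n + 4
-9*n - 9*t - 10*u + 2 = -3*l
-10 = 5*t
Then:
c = -103/48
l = 1/2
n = 137/72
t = -2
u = 7/16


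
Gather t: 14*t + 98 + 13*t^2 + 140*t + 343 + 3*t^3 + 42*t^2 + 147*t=3*t^3 + 55*t^2 + 301*t + 441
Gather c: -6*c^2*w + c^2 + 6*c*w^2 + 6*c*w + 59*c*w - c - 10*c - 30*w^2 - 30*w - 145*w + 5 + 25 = c^2*(1 - 6*w) + c*(6*w^2 + 65*w - 11) - 30*w^2 - 175*w + 30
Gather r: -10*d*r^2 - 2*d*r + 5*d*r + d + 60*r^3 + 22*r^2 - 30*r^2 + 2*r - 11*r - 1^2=d + 60*r^3 + r^2*(-10*d - 8) + r*(3*d - 9) - 1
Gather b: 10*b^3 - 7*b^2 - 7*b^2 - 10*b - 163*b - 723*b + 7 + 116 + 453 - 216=10*b^3 - 14*b^2 - 896*b + 360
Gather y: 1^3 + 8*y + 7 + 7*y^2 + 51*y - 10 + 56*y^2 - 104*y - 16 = 63*y^2 - 45*y - 18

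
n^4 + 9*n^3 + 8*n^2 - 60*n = n*(n - 2)*(n + 5)*(n + 6)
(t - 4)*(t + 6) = t^2 + 2*t - 24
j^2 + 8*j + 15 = (j + 3)*(j + 5)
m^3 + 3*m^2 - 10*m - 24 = (m - 3)*(m + 2)*(m + 4)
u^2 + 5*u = u*(u + 5)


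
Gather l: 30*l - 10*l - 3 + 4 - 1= 20*l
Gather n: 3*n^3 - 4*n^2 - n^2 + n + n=3*n^3 - 5*n^2 + 2*n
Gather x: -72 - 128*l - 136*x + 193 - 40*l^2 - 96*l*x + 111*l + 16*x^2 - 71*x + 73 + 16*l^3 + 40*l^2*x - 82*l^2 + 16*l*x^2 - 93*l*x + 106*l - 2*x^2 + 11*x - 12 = 16*l^3 - 122*l^2 + 89*l + x^2*(16*l + 14) + x*(40*l^2 - 189*l - 196) + 182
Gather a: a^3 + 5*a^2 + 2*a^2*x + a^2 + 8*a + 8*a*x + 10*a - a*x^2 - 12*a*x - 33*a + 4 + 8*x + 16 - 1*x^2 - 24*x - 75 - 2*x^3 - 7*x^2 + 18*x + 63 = a^3 + a^2*(2*x + 6) + a*(-x^2 - 4*x - 15) - 2*x^3 - 8*x^2 + 2*x + 8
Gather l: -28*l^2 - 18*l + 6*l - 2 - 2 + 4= -28*l^2 - 12*l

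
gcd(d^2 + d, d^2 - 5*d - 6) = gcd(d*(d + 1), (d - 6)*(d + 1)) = d + 1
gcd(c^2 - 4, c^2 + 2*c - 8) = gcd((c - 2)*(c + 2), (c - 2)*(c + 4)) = c - 2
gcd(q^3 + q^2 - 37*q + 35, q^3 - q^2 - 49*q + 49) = q^2 + 6*q - 7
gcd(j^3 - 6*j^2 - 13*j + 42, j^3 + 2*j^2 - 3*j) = j + 3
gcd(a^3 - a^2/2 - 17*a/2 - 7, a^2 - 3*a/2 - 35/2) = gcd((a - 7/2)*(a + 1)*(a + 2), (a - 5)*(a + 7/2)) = 1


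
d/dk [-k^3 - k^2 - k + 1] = -3*k^2 - 2*k - 1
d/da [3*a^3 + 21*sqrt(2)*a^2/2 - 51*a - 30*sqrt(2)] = 9*a^2 + 21*sqrt(2)*a - 51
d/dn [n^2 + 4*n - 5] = 2*n + 4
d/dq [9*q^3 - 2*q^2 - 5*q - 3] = 27*q^2 - 4*q - 5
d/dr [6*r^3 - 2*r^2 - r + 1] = 18*r^2 - 4*r - 1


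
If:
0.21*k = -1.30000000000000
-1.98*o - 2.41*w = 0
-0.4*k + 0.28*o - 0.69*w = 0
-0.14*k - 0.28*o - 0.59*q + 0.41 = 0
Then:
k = -6.19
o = -2.92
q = 3.55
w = 2.40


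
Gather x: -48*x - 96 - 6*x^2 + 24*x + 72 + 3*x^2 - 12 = -3*x^2 - 24*x - 36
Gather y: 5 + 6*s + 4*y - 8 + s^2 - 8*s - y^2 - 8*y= s^2 - 2*s - y^2 - 4*y - 3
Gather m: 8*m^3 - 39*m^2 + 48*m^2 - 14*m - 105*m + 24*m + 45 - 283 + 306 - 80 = 8*m^3 + 9*m^2 - 95*m - 12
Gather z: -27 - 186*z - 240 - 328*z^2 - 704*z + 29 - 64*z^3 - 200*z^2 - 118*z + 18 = -64*z^3 - 528*z^2 - 1008*z - 220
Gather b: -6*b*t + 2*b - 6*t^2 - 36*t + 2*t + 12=b*(2 - 6*t) - 6*t^2 - 34*t + 12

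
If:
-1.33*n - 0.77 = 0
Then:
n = -0.58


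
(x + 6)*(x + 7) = x^2 + 13*x + 42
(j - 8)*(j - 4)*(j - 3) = j^3 - 15*j^2 + 68*j - 96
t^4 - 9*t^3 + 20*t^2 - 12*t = t*(t - 6)*(t - 2)*(t - 1)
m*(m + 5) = m^2 + 5*m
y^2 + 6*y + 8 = (y + 2)*(y + 4)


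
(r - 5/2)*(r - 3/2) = r^2 - 4*r + 15/4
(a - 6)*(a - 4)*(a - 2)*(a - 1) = a^4 - 13*a^3 + 56*a^2 - 92*a + 48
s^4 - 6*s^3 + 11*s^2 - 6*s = s*(s - 3)*(s - 2)*(s - 1)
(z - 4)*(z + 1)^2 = z^3 - 2*z^2 - 7*z - 4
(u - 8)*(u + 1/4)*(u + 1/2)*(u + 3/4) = u^4 - 13*u^3/2 - 181*u^2/16 - 173*u/32 - 3/4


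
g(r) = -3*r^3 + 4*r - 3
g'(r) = 4 - 9*r^2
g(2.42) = -35.84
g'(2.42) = -48.71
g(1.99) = -18.68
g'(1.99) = -31.64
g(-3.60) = 122.57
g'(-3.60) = -112.64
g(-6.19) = 683.77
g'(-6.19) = -340.84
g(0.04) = -2.84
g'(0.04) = 3.99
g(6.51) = -804.64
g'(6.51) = -377.42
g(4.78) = -311.53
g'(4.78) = -201.64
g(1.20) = -3.38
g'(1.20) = -8.96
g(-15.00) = 10062.00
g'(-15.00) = -2021.00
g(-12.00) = 5133.00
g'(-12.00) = -1292.00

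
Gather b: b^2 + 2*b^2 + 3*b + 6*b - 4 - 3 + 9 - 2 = 3*b^2 + 9*b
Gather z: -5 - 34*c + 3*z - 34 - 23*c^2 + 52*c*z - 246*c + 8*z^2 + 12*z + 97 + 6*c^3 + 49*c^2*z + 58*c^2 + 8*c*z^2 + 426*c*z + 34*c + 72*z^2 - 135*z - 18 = 6*c^3 + 35*c^2 - 246*c + z^2*(8*c + 80) + z*(49*c^2 + 478*c - 120) + 40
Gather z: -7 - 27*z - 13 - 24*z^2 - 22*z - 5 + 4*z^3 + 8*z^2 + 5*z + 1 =4*z^3 - 16*z^2 - 44*z - 24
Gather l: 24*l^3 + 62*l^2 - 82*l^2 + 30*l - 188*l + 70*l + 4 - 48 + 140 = 24*l^3 - 20*l^2 - 88*l + 96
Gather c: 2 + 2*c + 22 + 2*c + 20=4*c + 44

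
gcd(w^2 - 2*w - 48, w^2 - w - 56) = w - 8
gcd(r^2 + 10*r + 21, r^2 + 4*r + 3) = r + 3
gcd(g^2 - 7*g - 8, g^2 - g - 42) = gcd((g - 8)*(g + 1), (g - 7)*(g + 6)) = 1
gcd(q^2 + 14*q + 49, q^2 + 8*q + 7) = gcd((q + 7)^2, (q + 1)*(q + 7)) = q + 7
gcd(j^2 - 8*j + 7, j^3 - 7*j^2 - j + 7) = j^2 - 8*j + 7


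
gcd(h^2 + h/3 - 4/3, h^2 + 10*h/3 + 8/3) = h + 4/3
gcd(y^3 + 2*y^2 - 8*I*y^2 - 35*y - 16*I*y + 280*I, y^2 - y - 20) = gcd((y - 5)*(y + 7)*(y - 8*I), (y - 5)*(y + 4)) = y - 5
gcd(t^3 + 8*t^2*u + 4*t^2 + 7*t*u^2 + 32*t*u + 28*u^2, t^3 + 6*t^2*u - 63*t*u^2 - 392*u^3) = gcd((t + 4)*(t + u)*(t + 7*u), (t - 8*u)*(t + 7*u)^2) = t + 7*u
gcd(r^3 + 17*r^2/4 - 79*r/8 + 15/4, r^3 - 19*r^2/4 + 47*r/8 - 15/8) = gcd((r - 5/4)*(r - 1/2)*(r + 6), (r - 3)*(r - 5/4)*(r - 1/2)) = r^2 - 7*r/4 + 5/8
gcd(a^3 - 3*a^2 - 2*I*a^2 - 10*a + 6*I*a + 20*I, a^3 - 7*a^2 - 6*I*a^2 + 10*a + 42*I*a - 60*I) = a - 5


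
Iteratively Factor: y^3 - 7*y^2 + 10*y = (y - 2)*(y^2 - 5*y) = y*(y - 2)*(y - 5)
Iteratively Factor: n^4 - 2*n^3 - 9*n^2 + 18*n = (n + 3)*(n^3 - 5*n^2 + 6*n) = n*(n + 3)*(n^2 - 5*n + 6) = n*(n - 2)*(n + 3)*(n - 3)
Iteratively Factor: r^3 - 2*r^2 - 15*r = (r - 5)*(r^2 + 3*r) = (r - 5)*(r + 3)*(r)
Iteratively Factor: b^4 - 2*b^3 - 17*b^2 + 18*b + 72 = (b + 3)*(b^3 - 5*b^2 - 2*b + 24) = (b + 2)*(b + 3)*(b^2 - 7*b + 12) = (b - 4)*(b + 2)*(b + 3)*(b - 3)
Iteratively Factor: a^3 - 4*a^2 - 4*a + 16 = (a - 4)*(a^2 - 4) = (a - 4)*(a - 2)*(a + 2)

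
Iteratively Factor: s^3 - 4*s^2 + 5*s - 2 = (s - 2)*(s^2 - 2*s + 1) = (s - 2)*(s - 1)*(s - 1)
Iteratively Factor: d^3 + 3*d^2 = (d + 3)*(d^2) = d*(d + 3)*(d)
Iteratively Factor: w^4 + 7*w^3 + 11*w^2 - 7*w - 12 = (w + 1)*(w^3 + 6*w^2 + 5*w - 12) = (w + 1)*(w + 4)*(w^2 + 2*w - 3) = (w + 1)*(w + 3)*(w + 4)*(w - 1)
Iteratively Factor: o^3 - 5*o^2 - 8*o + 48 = (o - 4)*(o^2 - o - 12) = (o - 4)*(o + 3)*(o - 4)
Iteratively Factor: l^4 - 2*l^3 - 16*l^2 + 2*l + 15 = (l - 5)*(l^3 + 3*l^2 - l - 3) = (l - 5)*(l + 1)*(l^2 + 2*l - 3) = (l - 5)*(l - 1)*(l + 1)*(l + 3)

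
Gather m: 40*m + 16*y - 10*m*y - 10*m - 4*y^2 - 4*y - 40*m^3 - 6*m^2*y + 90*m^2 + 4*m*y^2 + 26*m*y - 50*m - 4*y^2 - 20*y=-40*m^3 + m^2*(90 - 6*y) + m*(4*y^2 + 16*y - 20) - 8*y^2 - 8*y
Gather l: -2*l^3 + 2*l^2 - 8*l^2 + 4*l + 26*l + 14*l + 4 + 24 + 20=-2*l^3 - 6*l^2 + 44*l + 48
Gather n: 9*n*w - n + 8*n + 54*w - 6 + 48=n*(9*w + 7) + 54*w + 42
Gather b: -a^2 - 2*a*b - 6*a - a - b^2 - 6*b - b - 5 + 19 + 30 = -a^2 - 7*a - b^2 + b*(-2*a - 7) + 44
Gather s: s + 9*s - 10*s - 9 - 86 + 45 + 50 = 0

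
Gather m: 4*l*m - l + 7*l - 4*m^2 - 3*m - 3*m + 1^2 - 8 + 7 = 6*l - 4*m^2 + m*(4*l - 6)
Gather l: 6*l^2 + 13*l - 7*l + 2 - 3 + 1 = 6*l^2 + 6*l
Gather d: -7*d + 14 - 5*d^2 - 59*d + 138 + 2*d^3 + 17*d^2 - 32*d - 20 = 2*d^3 + 12*d^2 - 98*d + 132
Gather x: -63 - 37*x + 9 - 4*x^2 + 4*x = -4*x^2 - 33*x - 54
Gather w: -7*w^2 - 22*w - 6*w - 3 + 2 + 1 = -7*w^2 - 28*w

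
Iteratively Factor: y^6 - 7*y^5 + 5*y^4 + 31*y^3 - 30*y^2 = (y - 5)*(y^5 - 2*y^4 - 5*y^3 + 6*y^2) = (y - 5)*(y - 1)*(y^4 - y^3 - 6*y^2) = y*(y - 5)*(y - 1)*(y^3 - y^2 - 6*y) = y^2*(y - 5)*(y - 1)*(y^2 - y - 6) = y^2*(y - 5)*(y - 1)*(y + 2)*(y - 3)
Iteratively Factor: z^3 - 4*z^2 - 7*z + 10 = (z - 1)*(z^2 - 3*z - 10) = (z - 5)*(z - 1)*(z + 2)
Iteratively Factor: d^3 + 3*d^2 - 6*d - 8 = (d - 2)*(d^2 + 5*d + 4) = (d - 2)*(d + 1)*(d + 4)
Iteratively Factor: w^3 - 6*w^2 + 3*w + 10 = (w - 2)*(w^2 - 4*w - 5) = (w - 5)*(w - 2)*(w + 1)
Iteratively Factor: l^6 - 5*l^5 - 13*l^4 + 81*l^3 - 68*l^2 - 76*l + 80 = (l + 1)*(l^5 - 6*l^4 - 7*l^3 + 88*l^2 - 156*l + 80) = (l - 5)*(l + 1)*(l^4 - l^3 - 12*l^2 + 28*l - 16) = (l - 5)*(l + 1)*(l + 4)*(l^3 - 5*l^2 + 8*l - 4) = (l - 5)*(l - 2)*(l + 1)*(l + 4)*(l^2 - 3*l + 2) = (l - 5)*(l - 2)^2*(l + 1)*(l + 4)*(l - 1)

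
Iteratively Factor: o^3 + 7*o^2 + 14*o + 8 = (o + 2)*(o^2 + 5*o + 4) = (o + 1)*(o + 2)*(o + 4)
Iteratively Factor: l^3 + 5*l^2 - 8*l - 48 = (l + 4)*(l^2 + l - 12) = (l - 3)*(l + 4)*(l + 4)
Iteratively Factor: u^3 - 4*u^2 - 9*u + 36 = (u + 3)*(u^2 - 7*u + 12) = (u - 4)*(u + 3)*(u - 3)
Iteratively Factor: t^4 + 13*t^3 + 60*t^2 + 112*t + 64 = (t + 4)*(t^3 + 9*t^2 + 24*t + 16) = (t + 1)*(t + 4)*(t^2 + 8*t + 16) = (t + 1)*(t + 4)^2*(t + 4)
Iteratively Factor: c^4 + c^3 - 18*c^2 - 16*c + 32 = (c + 4)*(c^3 - 3*c^2 - 6*c + 8) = (c - 4)*(c + 4)*(c^2 + c - 2) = (c - 4)*(c - 1)*(c + 4)*(c + 2)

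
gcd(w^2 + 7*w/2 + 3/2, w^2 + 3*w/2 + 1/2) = w + 1/2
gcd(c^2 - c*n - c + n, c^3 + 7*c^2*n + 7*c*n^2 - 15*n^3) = c - n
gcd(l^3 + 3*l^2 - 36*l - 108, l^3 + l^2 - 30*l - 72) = l^2 - 3*l - 18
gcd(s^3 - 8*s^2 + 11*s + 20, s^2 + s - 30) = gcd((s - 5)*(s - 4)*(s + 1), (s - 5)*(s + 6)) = s - 5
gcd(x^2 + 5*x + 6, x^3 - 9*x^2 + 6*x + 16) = 1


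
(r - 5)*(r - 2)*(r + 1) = r^3 - 6*r^2 + 3*r + 10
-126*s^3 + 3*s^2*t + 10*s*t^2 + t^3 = (-3*s + t)*(6*s + t)*(7*s + t)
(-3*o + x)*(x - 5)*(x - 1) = -3*o*x^2 + 18*o*x - 15*o + x^3 - 6*x^2 + 5*x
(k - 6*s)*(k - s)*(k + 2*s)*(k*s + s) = k^4*s - 5*k^3*s^2 + k^3*s - 8*k^2*s^3 - 5*k^2*s^2 + 12*k*s^4 - 8*k*s^3 + 12*s^4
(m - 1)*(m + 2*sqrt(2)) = m^2 - m + 2*sqrt(2)*m - 2*sqrt(2)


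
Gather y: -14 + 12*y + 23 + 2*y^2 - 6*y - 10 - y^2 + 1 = y^2 + 6*y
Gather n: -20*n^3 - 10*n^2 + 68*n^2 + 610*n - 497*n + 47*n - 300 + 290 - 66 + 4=-20*n^3 + 58*n^2 + 160*n - 72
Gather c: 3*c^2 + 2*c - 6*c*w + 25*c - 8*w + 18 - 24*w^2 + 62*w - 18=3*c^2 + c*(27 - 6*w) - 24*w^2 + 54*w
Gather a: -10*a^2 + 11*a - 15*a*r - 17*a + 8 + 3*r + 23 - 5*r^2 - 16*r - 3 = -10*a^2 + a*(-15*r - 6) - 5*r^2 - 13*r + 28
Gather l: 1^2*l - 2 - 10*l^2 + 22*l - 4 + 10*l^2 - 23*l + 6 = 0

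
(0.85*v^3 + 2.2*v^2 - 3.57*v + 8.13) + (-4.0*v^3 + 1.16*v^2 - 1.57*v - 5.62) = -3.15*v^3 + 3.36*v^2 - 5.14*v + 2.51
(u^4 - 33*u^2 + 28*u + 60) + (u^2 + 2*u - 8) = u^4 - 32*u^2 + 30*u + 52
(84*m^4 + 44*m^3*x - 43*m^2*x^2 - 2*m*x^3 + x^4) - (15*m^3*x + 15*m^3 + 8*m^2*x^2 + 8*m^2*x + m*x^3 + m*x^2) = 84*m^4 + 29*m^3*x - 15*m^3 - 51*m^2*x^2 - 8*m^2*x - 3*m*x^3 - m*x^2 + x^4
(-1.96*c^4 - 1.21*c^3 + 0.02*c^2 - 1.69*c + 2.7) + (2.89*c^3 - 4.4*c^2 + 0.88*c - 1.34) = -1.96*c^4 + 1.68*c^3 - 4.38*c^2 - 0.81*c + 1.36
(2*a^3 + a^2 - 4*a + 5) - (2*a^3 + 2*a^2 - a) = -a^2 - 3*a + 5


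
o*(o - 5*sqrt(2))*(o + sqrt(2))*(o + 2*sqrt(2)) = o^4 - 2*sqrt(2)*o^3 - 26*o^2 - 20*sqrt(2)*o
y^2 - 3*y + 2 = (y - 2)*(y - 1)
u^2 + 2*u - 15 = (u - 3)*(u + 5)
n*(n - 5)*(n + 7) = n^3 + 2*n^2 - 35*n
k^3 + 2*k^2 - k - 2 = (k - 1)*(k + 1)*(k + 2)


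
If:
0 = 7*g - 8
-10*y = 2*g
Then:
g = 8/7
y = -8/35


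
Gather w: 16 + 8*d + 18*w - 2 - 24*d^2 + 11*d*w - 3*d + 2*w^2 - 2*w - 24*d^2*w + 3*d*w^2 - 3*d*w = -24*d^2 + 5*d + w^2*(3*d + 2) + w*(-24*d^2 + 8*d + 16) + 14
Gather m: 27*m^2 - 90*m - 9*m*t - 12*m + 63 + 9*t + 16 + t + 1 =27*m^2 + m*(-9*t - 102) + 10*t + 80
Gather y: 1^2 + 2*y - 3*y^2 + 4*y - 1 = -3*y^2 + 6*y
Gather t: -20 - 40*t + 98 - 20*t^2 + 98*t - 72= -20*t^2 + 58*t + 6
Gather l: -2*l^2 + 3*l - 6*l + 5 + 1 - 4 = -2*l^2 - 3*l + 2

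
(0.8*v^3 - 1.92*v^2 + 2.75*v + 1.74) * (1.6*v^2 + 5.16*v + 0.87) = 1.28*v^5 + 1.056*v^4 - 4.8112*v^3 + 15.3036*v^2 + 11.3709*v + 1.5138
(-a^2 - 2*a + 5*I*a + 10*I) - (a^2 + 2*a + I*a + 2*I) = -2*a^2 - 4*a + 4*I*a + 8*I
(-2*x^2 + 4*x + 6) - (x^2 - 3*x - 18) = -3*x^2 + 7*x + 24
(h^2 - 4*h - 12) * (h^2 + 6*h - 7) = h^4 + 2*h^3 - 43*h^2 - 44*h + 84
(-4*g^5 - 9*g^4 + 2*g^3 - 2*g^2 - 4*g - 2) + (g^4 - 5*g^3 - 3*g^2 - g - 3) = -4*g^5 - 8*g^4 - 3*g^3 - 5*g^2 - 5*g - 5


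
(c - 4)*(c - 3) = c^2 - 7*c + 12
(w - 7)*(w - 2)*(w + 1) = w^3 - 8*w^2 + 5*w + 14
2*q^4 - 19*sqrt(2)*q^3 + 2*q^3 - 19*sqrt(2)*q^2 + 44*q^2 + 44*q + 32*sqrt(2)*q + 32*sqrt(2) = (q - 8*sqrt(2))*(q - 2*sqrt(2))*(sqrt(2)*q + 1)*(sqrt(2)*q + sqrt(2))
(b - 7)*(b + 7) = b^2 - 49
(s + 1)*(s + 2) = s^2 + 3*s + 2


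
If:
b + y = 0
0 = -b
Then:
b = 0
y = 0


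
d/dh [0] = 0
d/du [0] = 0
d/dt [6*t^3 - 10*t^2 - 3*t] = 18*t^2 - 20*t - 3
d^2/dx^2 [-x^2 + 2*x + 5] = -2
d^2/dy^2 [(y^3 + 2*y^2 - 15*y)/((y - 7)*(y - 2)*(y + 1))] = 4*(5*y^6 - 30*y^5 + 123*y^4 - 432*y^3 + 1071*y^2 - 2226*y + 721)/(y^9 - 24*y^8 + 207*y^7 - 710*y^6 + 363*y^5 + 2508*y^4 - 2647*y^3 - 3654*y^2 + 2940*y + 2744)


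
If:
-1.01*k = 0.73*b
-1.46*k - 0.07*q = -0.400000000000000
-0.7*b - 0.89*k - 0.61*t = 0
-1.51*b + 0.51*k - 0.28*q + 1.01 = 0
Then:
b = -0.10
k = 0.07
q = 4.26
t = 0.01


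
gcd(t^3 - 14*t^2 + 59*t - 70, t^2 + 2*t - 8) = t - 2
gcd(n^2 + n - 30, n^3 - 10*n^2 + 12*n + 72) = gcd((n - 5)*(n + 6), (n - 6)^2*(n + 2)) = 1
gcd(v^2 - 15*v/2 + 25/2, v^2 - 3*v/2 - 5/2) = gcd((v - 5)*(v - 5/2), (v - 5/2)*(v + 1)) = v - 5/2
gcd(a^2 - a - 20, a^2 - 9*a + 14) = 1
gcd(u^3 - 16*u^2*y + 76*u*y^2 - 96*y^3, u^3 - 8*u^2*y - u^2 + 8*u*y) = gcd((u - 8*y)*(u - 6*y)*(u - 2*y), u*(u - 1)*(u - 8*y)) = -u + 8*y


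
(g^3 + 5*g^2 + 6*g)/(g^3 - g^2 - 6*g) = (g + 3)/(g - 3)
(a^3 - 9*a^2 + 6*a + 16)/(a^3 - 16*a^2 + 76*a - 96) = (a + 1)/(a - 6)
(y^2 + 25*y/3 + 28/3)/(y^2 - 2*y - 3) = (3*y^2 + 25*y + 28)/(3*(y^2 - 2*y - 3))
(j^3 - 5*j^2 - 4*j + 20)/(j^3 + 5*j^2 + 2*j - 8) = (j^2 - 7*j + 10)/(j^2 + 3*j - 4)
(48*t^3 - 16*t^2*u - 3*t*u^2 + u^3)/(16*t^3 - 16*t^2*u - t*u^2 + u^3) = (3*t - u)/(t - u)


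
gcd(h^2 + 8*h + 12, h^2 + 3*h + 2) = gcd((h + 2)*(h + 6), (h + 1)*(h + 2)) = h + 2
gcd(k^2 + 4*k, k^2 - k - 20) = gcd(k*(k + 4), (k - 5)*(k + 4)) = k + 4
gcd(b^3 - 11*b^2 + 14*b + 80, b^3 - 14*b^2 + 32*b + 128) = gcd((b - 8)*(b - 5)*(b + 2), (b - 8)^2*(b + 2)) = b^2 - 6*b - 16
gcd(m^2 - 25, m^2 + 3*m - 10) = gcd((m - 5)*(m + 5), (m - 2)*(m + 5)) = m + 5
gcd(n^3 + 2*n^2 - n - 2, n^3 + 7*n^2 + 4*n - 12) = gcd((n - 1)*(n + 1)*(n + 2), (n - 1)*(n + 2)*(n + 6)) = n^2 + n - 2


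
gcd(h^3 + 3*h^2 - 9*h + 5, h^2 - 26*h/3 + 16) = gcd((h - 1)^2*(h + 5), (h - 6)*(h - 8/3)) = 1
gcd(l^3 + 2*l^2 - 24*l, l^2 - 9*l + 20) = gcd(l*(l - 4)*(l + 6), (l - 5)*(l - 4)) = l - 4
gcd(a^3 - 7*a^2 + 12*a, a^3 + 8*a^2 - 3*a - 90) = a - 3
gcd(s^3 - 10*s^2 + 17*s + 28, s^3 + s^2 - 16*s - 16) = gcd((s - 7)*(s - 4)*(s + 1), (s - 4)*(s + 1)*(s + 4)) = s^2 - 3*s - 4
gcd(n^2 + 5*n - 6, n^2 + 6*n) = n + 6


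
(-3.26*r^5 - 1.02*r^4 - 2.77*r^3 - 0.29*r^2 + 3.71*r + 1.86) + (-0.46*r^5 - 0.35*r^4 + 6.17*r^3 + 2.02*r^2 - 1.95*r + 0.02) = -3.72*r^5 - 1.37*r^4 + 3.4*r^3 + 1.73*r^2 + 1.76*r + 1.88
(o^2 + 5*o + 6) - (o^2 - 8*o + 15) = 13*o - 9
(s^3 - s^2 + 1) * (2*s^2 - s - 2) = 2*s^5 - 3*s^4 - s^3 + 4*s^2 - s - 2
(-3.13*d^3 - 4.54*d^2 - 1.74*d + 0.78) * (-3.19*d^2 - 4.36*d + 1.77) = 9.9847*d^5 + 28.1294*d^4 + 19.8049*d^3 - 2.9376*d^2 - 6.4806*d + 1.3806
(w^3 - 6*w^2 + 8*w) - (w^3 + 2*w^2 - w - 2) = -8*w^2 + 9*w + 2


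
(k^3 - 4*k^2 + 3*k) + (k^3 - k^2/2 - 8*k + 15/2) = 2*k^3 - 9*k^2/2 - 5*k + 15/2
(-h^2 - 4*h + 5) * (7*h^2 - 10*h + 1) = -7*h^4 - 18*h^3 + 74*h^2 - 54*h + 5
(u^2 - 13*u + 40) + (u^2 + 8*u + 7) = 2*u^2 - 5*u + 47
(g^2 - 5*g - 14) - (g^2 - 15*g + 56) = 10*g - 70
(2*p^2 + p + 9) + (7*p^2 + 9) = 9*p^2 + p + 18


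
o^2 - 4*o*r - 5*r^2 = (o - 5*r)*(o + r)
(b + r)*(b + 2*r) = b^2 + 3*b*r + 2*r^2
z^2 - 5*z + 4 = (z - 4)*(z - 1)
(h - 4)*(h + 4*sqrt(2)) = h^2 - 4*h + 4*sqrt(2)*h - 16*sqrt(2)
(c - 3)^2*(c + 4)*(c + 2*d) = c^4 + 2*c^3*d - 2*c^3 - 4*c^2*d - 15*c^2 - 30*c*d + 36*c + 72*d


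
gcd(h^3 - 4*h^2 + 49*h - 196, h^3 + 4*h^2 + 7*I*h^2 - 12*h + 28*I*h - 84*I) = h + 7*I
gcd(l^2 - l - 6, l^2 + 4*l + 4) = l + 2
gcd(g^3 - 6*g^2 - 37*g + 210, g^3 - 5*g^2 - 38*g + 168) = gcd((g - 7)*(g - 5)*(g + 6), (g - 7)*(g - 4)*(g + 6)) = g^2 - g - 42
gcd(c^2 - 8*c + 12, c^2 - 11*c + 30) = c - 6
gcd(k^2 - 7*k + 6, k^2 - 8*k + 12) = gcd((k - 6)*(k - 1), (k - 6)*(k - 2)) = k - 6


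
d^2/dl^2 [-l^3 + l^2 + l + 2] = 2 - 6*l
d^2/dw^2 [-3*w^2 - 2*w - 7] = -6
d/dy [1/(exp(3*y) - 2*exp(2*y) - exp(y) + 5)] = (-3*exp(2*y) + 4*exp(y) + 1)*exp(y)/(exp(3*y) - 2*exp(2*y) - exp(y) + 5)^2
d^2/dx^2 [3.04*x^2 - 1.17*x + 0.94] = 6.08000000000000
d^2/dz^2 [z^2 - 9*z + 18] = 2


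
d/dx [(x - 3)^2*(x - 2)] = (x - 3)*(3*x - 7)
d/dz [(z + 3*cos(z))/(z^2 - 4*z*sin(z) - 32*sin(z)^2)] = (2*(z + 3*cos(z))*(2*z*cos(z) - z + 2*sin(z) + 16*sin(2*z)) + (3*sin(z) - 1)*(-z^2 + 4*z*sin(z) + 32*sin(z)^2))/((z - 8*sin(z))^2*(z + 4*sin(z))^2)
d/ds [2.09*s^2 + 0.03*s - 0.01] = 4.18*s + 0.03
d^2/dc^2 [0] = 0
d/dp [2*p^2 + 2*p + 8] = 4*p + 2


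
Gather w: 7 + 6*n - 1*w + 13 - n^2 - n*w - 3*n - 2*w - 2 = -n^2 + 3*n + w*(-n - 3) + 18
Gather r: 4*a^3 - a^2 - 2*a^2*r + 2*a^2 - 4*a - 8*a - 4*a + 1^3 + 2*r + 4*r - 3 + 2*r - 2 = 4*a^3 + a^2 - 16*a + r*(8 - 2*a^2) - 4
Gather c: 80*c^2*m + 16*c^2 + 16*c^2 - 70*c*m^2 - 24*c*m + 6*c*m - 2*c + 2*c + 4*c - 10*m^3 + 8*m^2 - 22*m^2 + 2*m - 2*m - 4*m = c^2*(80*m + 32) + c*(-70*m^2 - 18*m + 4) - 10*m^3 - 14*m^2 - 4*m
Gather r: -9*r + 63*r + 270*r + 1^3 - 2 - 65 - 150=324*r - 216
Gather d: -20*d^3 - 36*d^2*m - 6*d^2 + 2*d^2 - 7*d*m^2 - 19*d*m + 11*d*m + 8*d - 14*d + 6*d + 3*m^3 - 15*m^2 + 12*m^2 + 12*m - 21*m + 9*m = -20*d^3 + d^2*(-36*m - 4) + d*(-7*m^2 - 8*m) + 3*m^3 - 3*m^2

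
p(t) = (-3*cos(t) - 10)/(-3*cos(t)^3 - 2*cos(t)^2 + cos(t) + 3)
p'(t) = (-3*cos(t) - 10)*(-9*sin(t)*cos(t)^2 - 4*sin(t)*cos(t) + sin(t))/(-3*cos(t)^3 - 2*cos(t)^2 + cos(t) + 3)^2 + 3*sin(t)/(-3*cos(t)^3 - 2*cos(t)^2 + cos(t) + 3)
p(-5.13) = -3.90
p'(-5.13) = 3.56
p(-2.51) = -3.07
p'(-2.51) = -1.92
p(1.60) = -3.34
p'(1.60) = -0.24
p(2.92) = -2.43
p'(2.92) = 0.90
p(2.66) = -2.79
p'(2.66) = 1.77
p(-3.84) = -3.20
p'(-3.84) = 1.84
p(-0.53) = -28.16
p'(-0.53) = -294.83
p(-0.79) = -7.27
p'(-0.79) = -20.70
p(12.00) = -20.31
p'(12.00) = -157.78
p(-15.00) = -3.22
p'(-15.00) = -1.82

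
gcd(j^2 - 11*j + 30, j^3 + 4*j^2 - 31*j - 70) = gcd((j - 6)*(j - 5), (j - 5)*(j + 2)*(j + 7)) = j - 5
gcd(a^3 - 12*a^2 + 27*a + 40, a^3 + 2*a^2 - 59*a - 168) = a - 8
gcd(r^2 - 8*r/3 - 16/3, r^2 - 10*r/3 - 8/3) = r - 4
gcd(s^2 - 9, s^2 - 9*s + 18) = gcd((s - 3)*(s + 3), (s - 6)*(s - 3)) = s - 3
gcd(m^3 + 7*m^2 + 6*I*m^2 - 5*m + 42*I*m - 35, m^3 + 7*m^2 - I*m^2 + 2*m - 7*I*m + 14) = m^2 + m*(7 + I) + 7*I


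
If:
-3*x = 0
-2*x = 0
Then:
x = 0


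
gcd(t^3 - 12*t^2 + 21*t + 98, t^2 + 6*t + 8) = t + 2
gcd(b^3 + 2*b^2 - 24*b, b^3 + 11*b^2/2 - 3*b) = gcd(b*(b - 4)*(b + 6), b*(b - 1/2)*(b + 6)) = b^2 + 6*b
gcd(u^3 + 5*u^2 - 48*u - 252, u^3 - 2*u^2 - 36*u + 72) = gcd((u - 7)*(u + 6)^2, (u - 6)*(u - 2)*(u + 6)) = u + 6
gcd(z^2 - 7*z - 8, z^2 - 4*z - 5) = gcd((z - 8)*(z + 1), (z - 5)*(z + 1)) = z + 1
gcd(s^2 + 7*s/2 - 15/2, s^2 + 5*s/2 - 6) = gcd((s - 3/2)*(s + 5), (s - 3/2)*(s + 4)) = s - 3/2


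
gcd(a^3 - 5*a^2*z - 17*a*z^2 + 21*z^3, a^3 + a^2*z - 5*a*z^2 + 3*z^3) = -a^2 - 2*a*z + 3*z^2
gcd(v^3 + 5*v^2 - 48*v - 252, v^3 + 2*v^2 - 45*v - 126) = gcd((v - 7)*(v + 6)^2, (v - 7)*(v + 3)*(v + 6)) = v^2 - v - 42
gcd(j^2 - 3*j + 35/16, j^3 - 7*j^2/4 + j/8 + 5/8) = j - 5/4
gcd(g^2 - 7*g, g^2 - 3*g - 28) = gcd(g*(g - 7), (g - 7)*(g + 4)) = g - 7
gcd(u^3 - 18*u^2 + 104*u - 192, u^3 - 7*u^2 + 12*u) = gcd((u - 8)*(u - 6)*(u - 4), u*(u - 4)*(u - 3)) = u - 4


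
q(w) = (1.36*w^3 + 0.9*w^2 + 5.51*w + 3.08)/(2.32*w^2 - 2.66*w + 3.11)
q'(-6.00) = 0.54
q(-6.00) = -2.84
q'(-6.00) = 0.54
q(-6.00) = -2.84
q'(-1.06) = 0.61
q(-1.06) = -0.39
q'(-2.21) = 0.45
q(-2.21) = -0.95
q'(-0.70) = 0.90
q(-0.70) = -0.13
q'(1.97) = -0.20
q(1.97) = 4.05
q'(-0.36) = 1.49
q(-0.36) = 0.26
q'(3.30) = 0.22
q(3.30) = 4.08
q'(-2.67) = 0.46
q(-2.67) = -1.16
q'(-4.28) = 0.51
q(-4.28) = -1.94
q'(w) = (2.66 - 4.64*w)*(1.36*w^3 + 0.9*w^2 + 5.51*w + 3.08)/(2.32*w^2 - 2.66*w + 3.11)^2 + (4.08*w^2 + 1.8*w + 5.51)/(2.32*w^2 - 2.66*w + 3.11)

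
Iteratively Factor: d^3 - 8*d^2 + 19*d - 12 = (d - 1)*(d^2 - 7*d + 12) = (d - 4)*(d - 1)*(d - 3)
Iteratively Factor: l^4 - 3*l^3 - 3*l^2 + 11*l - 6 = (l + 2)*(l^3 - 5*l^2 + 7*l - 3) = (l - 1)*(l + 2)*(l^2 - 4*l + 3) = (l - 3)*(l - 1)*(l + 2)*(l - 1)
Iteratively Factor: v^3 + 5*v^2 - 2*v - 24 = (v - 2)*(v^2 + 7*v + 12) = (v - 2)*(v + 4)*(v + 3)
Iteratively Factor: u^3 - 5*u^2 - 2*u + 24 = (u + 2)*(u^2 - 7*u + 12) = (u - 4)*(u + 2)*(u - 3)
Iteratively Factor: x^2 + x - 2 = (x + 2)*(x - 1)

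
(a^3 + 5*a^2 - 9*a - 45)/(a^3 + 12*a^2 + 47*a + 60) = (a - 3)/(a + 4)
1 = 1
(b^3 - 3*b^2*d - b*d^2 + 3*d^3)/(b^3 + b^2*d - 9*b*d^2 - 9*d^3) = (b - d)/(b + 3*d)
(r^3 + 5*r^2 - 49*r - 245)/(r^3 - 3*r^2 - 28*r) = (r^2 + 12*r + 35)/(r*(r + 4))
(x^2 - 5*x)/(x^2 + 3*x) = (x - 5)/(x + 3)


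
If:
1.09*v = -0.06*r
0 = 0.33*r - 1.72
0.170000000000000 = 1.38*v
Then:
No Solution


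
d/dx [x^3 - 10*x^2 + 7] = x*(3*x - 20)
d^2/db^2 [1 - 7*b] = 0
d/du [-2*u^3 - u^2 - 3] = 2*u*(-3*u - 1)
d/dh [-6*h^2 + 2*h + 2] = 2 - 12*h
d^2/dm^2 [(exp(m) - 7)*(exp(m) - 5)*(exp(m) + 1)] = (9*exp(2*m) - 44*exp(m) + 23)*exp(m)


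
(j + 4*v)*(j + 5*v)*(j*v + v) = j^3*v + 9*j^2*v^2 + j^2*v + 20*j*v^3 + 9*j*v^2 + 20*v^3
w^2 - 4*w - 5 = (w - 5)*(w + 1)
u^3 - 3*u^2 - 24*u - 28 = (u - 7)*(u + 2)^2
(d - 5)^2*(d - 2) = d^3 - 12*d^2 + 45*d - 50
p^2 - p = p*(p - 1)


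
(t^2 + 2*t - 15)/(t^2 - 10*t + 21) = (t + 5)/(t - 7)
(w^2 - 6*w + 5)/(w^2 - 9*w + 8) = (w - 5)/(w - 8)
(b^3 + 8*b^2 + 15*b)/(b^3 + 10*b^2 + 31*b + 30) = b/(b + 2)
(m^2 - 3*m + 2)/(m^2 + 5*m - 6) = (m - 2)/(m + 6)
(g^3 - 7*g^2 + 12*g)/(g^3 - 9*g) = (g - 4)/(g + 3)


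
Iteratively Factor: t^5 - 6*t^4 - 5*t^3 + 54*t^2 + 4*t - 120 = (t + 2)*(t^4 - 8*t^3 + 11*t^2 + 32*t - 60) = (t - 3)*(t + 2)*(t^3 - 5*t^2 - 4*t + 20) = (t - 3)*(t - 2)*(t + 2)*(t^2 - 3*t - 10) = (t - 5)*(t - 3)*(t - 2)*(t + 2)*(t + 2)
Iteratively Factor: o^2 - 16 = (o - 4)*(o + 4)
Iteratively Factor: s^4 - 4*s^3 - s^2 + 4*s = (s - 1)*(s^3 - 3*s^2 - 4*s) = s*(s - 1)*(s^2 - 3*s - 4) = s*(s - 1)*(s + 1)*(s - 4)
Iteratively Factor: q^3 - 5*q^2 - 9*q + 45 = (q + 3)*(q^2 - 8*q + 15) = (q - 3)*(q + 3)*(q - 5)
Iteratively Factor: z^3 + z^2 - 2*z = (z)*(z^2 + z - 2) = z*(z - 1)*(z + 2)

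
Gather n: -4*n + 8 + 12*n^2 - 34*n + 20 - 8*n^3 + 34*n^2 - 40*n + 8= -8*n^3 + 46*n^2 - 78*n + 36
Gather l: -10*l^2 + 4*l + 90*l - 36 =-10*l^2 + 94*l - 36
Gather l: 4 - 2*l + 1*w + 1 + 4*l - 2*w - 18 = 2*l - w - 13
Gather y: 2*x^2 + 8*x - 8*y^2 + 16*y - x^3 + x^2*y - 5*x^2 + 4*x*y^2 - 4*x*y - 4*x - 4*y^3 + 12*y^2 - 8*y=-x^3 - 3*x^2 + 4*x - 4*y^3 + y^2*(4*x + 4) + y*(x^2 - 4*x + 8)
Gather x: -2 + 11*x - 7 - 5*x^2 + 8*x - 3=-5*x^2 + 19*x - 12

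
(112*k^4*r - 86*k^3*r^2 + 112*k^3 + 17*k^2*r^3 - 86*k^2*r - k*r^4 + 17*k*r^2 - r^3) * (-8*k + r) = -896*k^5*r + 800*k^4*r^2 - 896*k^4 - 222*k^3*r^3 + 800*k^3*r + 25*k^2*r^4 - 222*k^2*r^2 - k*r^5 + 25*k*r^3 - r^4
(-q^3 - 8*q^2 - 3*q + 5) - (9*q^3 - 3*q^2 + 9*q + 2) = -10*q^3 - 5*q^2 - 12*q + 3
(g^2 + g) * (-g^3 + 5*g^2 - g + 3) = -g^5 + 4*g^4 + 4*g^3 + 2*g^2 + 3*g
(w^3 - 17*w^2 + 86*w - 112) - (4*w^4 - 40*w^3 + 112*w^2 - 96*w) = -4*w^4 + 41*w^3 - 129*w^2 + 182*w - 112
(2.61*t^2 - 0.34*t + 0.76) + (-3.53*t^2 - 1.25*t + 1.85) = -0.92*t^2 - 1.59*t + 2.61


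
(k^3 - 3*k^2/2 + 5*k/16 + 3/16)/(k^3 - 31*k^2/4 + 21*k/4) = (4*k^2 - 3*k - 1)/(4*k*(k - 7))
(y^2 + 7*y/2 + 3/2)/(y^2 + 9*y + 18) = (y + 1/2)/(y + 6)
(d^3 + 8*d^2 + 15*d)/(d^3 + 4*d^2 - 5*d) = (d + 3)/(d - 1)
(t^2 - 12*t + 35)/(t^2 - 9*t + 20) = (t - 7)/(t - 4)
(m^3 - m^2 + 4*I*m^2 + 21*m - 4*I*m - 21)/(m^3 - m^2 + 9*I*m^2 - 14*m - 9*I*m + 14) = (m - 3*I)/(m + 2*I)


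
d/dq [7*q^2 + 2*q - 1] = 14*q + 2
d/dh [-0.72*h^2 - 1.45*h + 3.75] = -1.44*h - 1.45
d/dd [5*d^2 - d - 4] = 10*d - 1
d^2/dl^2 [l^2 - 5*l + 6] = 2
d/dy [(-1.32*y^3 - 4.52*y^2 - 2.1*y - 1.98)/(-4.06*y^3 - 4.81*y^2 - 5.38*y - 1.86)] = (-3.5527136788005e-15*y^5 - 12.002*y^4 - 2.8488*y^3 - 2.5342*y^2 - 2.2332*y - 6.7464)/(16.4836*y^6 + 39.0572*y^5 + 66.8217*y^4 + 66.8588*y^3 + 46.8376*y^2 + 20.0136*y + 3.4596)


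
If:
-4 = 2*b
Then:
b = -2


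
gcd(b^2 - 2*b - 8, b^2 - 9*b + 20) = b - 4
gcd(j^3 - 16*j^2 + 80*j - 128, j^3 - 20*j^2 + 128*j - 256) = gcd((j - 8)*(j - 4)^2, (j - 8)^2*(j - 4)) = j^2 - 12*j + 32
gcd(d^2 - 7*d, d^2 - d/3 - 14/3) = 1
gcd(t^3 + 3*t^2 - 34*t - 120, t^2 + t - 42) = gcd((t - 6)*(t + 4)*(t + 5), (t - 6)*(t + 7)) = t - 6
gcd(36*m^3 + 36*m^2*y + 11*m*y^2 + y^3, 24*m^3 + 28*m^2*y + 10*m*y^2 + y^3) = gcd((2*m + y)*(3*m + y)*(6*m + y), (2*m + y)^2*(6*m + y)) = 12*m^2 + 8*m*y + y^2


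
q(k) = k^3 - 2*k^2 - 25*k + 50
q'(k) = 3*k^2 - 4*k - 25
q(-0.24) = 55.87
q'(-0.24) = -23.87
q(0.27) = 43.12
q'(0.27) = -25.86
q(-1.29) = 76.78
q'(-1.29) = -14.85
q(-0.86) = 69.38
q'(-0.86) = -19.34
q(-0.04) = 51.00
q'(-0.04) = -24.84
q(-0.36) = 58.69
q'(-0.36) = -23.17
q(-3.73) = 63.53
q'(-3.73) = 31.66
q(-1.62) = 81.00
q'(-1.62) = -10.65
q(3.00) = -16.00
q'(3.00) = -10.00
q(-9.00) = -616.00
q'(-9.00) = 254.00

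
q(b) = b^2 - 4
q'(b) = 2*b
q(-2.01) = 0.04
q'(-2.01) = -4.02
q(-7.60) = 53.76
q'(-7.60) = -15.20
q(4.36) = 15.01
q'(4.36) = 8.72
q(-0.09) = -3.99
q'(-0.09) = -0.18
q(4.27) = 14.23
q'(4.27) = 8.54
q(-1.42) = -1.98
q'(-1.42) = -2.84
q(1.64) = -1.31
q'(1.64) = 3.28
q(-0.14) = -3.98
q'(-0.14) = -0.28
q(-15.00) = 221.00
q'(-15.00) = -30.00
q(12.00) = 140.00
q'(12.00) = 24.00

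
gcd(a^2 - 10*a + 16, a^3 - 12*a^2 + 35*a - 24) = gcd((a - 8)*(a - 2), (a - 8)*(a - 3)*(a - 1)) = a - 8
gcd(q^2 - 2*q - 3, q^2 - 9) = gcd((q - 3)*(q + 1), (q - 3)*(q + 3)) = q - 3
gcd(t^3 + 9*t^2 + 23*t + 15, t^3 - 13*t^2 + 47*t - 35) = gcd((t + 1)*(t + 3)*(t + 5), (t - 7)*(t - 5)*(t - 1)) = 1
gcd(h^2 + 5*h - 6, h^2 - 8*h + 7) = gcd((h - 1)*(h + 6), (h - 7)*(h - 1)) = h - 1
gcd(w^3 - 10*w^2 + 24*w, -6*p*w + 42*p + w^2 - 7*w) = 1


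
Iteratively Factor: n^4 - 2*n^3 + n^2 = (n)*(n^3 - 2*n^2 + n) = n*(n - 1)*(n^2 - n) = n*(n - 1)^2*(n)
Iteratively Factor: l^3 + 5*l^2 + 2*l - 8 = (l + 4)*(l^2 + l - 2) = (l + 2)*(l + 4)*(l - 1)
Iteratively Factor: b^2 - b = (b)*(b - 1)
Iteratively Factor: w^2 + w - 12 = (w + 4)*(w - 3)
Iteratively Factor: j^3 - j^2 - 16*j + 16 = (j + 4)*(j^2 - 5*j + 4) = (j - 4)*(j + 4)*(j - 1)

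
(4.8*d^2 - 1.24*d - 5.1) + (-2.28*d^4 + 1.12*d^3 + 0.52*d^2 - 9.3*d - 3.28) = -2.28*d^4 + 1.12*d^3 + 5.32*d^2 - 10.54*d - 8.38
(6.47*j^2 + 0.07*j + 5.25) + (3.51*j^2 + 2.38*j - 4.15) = 9.98*j^2 + 2.45*j + 1.1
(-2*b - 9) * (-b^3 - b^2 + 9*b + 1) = 2*b^4 + 11*b^3 - 9*b^2 - 83*b - 9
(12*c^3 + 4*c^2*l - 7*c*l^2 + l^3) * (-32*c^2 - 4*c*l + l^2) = -384*c^5 - 176*c^4*l + 220*c^3*l^2 - 11*c*l^4 + l^5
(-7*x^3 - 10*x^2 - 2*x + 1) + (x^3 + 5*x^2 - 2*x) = -6*x^3 - 5*x^2 - 4*x + 1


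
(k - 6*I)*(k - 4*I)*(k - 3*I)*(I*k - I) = I*k^4 + 13*k^3 - I*k^3 - 13*k^2 - 54*I*k^2 - 72*k + 54*I*k + 72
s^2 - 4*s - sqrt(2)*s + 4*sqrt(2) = (s - 4)*(s - sqrt(2))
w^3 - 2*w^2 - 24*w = w*(w - 6)*(w + 4)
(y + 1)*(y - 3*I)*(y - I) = y^3 + y^2 - 4*I*y^2 - 3*y - 4*I*y - 3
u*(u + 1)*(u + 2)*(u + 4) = u^4 + 7*u^3 + 14*u^2 + 8*u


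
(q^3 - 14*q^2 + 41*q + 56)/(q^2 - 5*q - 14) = (q^2 - 7*q - 8)/(q + 2)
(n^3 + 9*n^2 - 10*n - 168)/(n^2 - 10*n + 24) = (n^2 + 13*n + 42)/(n - 6)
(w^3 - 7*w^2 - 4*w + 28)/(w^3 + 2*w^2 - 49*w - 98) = (w - 2)/(w + 7)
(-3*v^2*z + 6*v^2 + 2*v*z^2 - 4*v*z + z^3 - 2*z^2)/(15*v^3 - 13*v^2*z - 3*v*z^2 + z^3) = (z - 2)/(-5*v + z)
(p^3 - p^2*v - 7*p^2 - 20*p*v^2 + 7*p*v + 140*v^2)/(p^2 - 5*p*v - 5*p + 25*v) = (p^2 + 4*p*v - 7*p - 28*v)/(p - 5)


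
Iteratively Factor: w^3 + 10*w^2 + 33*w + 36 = (w + 4)*(w^2 + 6*w + 9) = (w + 3)*(w + 4)*(w + 3)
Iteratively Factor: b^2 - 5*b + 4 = (b - 1)*(b - 4)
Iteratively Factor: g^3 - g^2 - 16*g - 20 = (g + 2)*(g^2 - 3*g - 10) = (g + 2)^2*(g - 5)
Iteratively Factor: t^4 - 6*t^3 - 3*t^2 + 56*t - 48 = (t - 4)*(t^3 - 2*t^2 - 11*t + 12) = (t - 4)*(t + 3)*(t^2 - 5*t + 4) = (t - 4)^2*(t + 3)*(t - 1)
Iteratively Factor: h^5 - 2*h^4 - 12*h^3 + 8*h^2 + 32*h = (h)*(h^4 - 2*h^3 - 12*h^2 + 8*h + 32) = h*(h + 2)*(h^3 - 4*h^2 - 4*h + 16) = h*(h - 2)*(h + 2)*(h^2 - 2*h - 8) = h*(h - 4)*(h - 2)*(h + 2)*(h + 2)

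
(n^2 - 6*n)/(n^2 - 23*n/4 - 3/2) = 4*n/(4*n + 1)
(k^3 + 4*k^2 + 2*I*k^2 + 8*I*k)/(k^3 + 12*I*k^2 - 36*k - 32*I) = k*(k + 4)/(k^2 + 10*I*k - 16)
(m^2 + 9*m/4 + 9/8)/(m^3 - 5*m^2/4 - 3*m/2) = (m + 3/2)/(m*(m - 2))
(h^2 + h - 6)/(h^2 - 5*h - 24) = (h - 2)/(h - 8)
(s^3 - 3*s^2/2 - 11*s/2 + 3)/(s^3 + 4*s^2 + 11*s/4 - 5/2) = 2*(s - 3)/(2*s + 5)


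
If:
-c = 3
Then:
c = -3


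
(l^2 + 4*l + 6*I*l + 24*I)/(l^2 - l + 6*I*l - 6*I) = (l + 4)/(l - 1)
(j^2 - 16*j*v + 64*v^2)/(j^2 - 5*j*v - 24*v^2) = (j - 8*v)/(j + 3*v)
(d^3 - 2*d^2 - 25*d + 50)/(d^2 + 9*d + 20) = (d^2 - 7*d + 10)/(d + 4)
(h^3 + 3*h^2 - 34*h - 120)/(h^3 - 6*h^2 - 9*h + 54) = (h^2 + 9*h + 20)/(h^2 - 9)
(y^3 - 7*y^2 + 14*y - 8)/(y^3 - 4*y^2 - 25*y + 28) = (y^2 - 6*y + 8)/(y^2 - 3*y - 28)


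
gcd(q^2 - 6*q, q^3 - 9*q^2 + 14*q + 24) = q - 6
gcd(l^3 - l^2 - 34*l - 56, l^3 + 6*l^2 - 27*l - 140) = l + 4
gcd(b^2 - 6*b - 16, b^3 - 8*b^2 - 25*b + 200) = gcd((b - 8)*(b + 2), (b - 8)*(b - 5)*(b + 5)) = b - 8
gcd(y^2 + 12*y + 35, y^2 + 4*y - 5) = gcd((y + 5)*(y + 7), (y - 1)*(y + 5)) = y + 5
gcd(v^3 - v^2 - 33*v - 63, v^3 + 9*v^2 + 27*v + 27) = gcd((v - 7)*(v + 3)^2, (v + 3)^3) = v^2 + 6*v + 9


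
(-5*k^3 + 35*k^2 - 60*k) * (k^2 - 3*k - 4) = -5*k^5 + 50*k^4 - 145*k^3 + 40*k^2 + 240*k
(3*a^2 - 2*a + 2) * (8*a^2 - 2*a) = 24*a^4 - 22*a^3 + 20*a^2 - 4*a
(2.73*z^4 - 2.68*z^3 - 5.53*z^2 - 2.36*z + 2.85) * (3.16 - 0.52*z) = -1.4196*z^5 + 10.0204*z^4 - 5.5932*z^3 - 16.2476*z^2 - 8.9396*z + 9.006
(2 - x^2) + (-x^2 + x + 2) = -2*x^2 + x + 4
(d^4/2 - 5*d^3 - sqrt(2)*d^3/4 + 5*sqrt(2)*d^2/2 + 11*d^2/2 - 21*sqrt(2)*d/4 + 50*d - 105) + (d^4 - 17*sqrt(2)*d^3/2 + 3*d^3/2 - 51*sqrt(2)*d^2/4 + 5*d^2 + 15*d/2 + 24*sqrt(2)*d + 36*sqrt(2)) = 3*d^4/2 - 35*sqrt(2)*d^3/4 - 7*d^3/2 - 41*sqrt(2)*d^2/4 + 21*d^2/2 + 75*sqrt(2)*d/4 + 115*d/2 - 105 + 36*sqrt(2)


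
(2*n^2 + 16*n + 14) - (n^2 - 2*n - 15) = n^2 + 18*n + 29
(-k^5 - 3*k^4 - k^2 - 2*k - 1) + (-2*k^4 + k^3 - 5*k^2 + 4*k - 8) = -k^5 - 5*k^4 + k^3 - 6*k^2 + 2*k - 9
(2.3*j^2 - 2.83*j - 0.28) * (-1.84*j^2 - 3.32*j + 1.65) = -4.232*j^4 - 2.4288*j^3 + 13.7058*j^2 - 3.7399*j - 0.462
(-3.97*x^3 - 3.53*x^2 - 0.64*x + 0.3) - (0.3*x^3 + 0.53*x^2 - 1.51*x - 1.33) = -4.27*x^3 - 4.06*x^2 + 0.87*x + 1.63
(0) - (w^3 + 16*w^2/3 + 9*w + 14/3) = -w^3 - 16*w^2/3 - 9*w - 14/3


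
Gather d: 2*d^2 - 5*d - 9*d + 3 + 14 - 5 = 2*d^2 - 14*d + 12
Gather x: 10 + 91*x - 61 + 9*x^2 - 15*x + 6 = 9*x^2 + 76*x - 45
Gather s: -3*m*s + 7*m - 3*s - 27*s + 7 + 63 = 7*m + s*(-3*m - 30) + 70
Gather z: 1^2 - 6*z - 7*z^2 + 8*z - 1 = -7*z^2 + 2*z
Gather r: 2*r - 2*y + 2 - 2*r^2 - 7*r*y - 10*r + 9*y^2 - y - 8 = -2*r^2 + r*(-7*y - 8) + 9*y^2 - 3*y - 6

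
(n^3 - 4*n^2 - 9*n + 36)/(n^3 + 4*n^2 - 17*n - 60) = (n - 3)/(n + 5)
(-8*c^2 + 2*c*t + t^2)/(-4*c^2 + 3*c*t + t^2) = (-2*c + t)/(-c + t)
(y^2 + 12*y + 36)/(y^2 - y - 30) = (y^2 + 12*y + 36)/(y^2 - y - 30)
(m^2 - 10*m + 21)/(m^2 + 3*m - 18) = (m - 7)/(m + 6)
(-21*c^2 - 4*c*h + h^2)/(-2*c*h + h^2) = (21*c^2 + 4*c*h - h^2)/(h*(2*c - h))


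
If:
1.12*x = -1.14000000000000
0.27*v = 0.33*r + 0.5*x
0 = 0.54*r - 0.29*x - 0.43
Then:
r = 0.25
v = -1.58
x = -1.02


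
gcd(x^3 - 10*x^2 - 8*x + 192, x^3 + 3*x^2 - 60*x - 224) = x^2 - 4*x - 32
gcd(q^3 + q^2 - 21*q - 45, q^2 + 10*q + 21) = q + 3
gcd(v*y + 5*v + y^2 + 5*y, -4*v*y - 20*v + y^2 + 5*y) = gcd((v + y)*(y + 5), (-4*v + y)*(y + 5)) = y + 5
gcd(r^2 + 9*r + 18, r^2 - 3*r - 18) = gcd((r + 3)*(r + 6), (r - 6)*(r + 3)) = r + 3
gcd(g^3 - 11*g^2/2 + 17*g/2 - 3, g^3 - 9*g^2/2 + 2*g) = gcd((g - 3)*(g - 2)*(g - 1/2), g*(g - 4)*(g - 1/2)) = g - 1/2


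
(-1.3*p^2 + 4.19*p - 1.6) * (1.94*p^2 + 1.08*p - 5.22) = -2.522*p^4 + 6.7246*p^3 + 8.2072*p^2 - 23.5998*p + 8.352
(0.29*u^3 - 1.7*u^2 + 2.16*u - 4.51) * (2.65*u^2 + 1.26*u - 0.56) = 0.7685*u^5 - 4.1396*u^4 + 3.4196*u^3 - 8.2779*u^2 - 6.8922*u + 2.5256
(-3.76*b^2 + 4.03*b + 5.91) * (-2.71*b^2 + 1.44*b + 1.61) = 10.1896*b^4 - 16.3357*b^3 - 16.2665*b^2 + 14.9987*b + 9.5151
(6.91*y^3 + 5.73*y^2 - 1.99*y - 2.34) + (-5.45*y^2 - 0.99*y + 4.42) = 6.91*y^3 + 0.28*y^2 - 2.98*y + 2.08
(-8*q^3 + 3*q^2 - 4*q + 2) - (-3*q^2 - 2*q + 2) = -8*q^3 + 6*q^2 - 2*q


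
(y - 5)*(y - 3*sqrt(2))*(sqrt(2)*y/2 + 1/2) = sqrt(2)*y^3/2 - 5*sqrt(2)*y^2/2 - 5*y^2/2 - 3*sqrt(2)*y/2 + 25*y/2 + 15*sqrt(2)/2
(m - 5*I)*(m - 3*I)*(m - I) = m^3 - 9*I*m^2 - 23*m + 15*I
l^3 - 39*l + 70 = (l - 5)*(l - 2)*(l + 7)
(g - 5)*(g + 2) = g^2 - 3*g - 10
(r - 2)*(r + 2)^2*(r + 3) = r^4 + 5*r^3 + 2*r^2 - 20*r - 24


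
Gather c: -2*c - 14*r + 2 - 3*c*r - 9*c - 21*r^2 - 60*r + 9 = c*(-3*r - 11) - 21*r^2 - 74*r + 11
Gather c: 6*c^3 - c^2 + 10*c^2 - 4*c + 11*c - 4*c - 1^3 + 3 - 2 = 6*c^3 + 9*c^2 + 3*c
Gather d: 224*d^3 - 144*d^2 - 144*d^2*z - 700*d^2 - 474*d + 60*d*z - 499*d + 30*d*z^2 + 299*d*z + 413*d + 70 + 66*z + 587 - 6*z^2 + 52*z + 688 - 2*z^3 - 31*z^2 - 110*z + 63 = 224*d^3 + d^2*(-144*z - 844) + d*(30*z^2 + 359*z - 560) - 2*z^3 - 37*z^2 + 8*z + 1408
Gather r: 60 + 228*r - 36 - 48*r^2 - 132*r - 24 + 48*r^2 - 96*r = 0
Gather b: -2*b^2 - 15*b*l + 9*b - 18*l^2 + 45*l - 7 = -2*b^2 + b*(9 - 15*l) - 18*l^2 + 45*l - 7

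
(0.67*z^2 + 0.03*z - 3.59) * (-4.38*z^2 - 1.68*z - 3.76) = -2.9346*z^4 - 1.257*z^3 + 13.1546*z^2 + 5.9184*z + 13.4984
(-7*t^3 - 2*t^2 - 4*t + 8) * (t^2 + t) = -7*t^5 - 9*t^4 - 6*t^3 + 4*t^2 + 8*t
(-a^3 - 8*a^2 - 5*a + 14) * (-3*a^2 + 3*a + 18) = 3*a^5 + 21*a^4 - 27*a^3 - 201*a^2 - 48*a + 252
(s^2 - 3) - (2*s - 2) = s^2 - 2*s - 1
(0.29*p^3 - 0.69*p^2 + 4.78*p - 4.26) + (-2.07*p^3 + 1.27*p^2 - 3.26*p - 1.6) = -1.78*p^3 + 0.58*p^2 + 1.52*p - 5.86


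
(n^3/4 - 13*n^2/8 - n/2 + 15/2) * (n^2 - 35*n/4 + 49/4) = n^5/4 - 61*n^4/16 + 537*n^3/32 - 257*n^2/32 - 287*n/4 + 735/8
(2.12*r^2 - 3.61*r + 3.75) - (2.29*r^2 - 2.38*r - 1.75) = -0.17*r^2 - 1.23*r + 5.5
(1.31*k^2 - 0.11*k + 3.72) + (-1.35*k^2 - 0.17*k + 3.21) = -0.04*k^2 - 0.28*k + 6.93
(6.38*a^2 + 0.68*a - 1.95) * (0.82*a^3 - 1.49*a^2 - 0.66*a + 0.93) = 5.2316*a^5 - 8.9486*a^4 - 6.823*a^3 + 8.3901*a^2 + 1.9194*a - 1.8135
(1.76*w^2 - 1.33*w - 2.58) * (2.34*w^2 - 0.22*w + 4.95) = 4.1184*w^4 - 3.4994*w^3 + 2.9674*w^2 - 6.0159*w - 12.771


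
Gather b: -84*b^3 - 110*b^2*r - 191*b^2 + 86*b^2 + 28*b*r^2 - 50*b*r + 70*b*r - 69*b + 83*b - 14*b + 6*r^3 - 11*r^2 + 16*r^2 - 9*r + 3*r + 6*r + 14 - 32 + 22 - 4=-84*b^3 + b^2*(-110*r - 105) + b*(28*r^2 + 20*r) + 6*r^3 + 5*r^2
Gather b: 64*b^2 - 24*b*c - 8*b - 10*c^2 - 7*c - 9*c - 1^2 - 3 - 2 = 64*b^2 + b*(-24*c - 8) - 10*c^2 - 16*c - 6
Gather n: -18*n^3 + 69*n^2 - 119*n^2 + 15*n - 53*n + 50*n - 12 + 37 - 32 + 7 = -18*n^3 - 50*n^2 + 12*n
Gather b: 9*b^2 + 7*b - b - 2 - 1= 9*b^2 + 6*b - 3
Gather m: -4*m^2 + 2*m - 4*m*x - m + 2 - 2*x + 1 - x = -4*m^2 + m*(1 - 4*x) - 3*x + 3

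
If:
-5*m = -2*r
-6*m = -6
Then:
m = 1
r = 5/2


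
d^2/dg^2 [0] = 0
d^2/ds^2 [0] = 0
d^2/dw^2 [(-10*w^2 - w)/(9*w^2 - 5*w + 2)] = 2*(-531*w^3 + 540*w^2 + 54*w - 50)/(729*w^6 - 1215*w^5 + 1161*w^4 - 665*w^3 + 258*w^2 - 60*w + 8)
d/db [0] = 0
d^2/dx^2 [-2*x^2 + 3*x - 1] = -4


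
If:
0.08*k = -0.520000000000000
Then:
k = -6.50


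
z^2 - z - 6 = (z - 3)*(z + 2)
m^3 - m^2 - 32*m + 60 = (m - 5)*(m - 2)*(m + 6)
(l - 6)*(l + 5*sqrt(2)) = l^2 - 6*l + 5*sqrt(2)*l - 30*sqrt(2)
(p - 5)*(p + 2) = p^2 - 3*p - 10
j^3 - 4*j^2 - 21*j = j*(j - 7)*(j + 3)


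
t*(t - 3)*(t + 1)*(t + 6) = t^4 + 4*t^3 - 15*t^2 - 18*t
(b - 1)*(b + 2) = b^2 + b - 2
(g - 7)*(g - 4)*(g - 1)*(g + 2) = g^4 - 10*g^3 + 15*g^2 + 50*g - 56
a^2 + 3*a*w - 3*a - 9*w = (a - 3)*(a + 3*w)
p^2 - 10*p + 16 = (p - 8)*(p - 2)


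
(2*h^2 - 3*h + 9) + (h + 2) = 2*h^2 - 2*h + 11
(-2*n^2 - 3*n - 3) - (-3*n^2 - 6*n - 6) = n^2 + 3*n + 3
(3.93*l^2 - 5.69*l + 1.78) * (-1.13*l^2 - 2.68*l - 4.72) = -4.4409*l^4 - 4.1027*l^3 - 5.31179999999999*l^2 + 22.0864*l - 8.4016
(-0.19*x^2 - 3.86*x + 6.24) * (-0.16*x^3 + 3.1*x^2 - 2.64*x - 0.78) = 0.0304*x^5 + 0.0286*x^4 - 12.4628*x^3 + 29.6826*x^2 - 13.4628*x - 4.8672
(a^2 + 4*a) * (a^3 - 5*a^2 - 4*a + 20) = a^5 - a^4 - 24*a^3 + 4*a^2 + 80*a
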